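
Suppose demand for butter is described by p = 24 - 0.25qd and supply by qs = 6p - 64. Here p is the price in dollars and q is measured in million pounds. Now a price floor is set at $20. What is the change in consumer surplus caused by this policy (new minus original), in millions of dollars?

-96

Rearranging demand gives qd = 96 - 4p. Setting quantity demanded equal to quantity supplied, 96 - 4p = 6p - 64, gives p* = 16 and q* = 32.
Since 20 > 16, the floor is binding.
At p = 20: qd = 96 - 4·20 = 16 and qs = 6·20 - 64 = 56.
Consumer surplus without the control is ½ · (24 - 16) · 32 = 128.
With the floor, consumers buy 16 units at 20, so CS = ½ · (24 - 20) · 16 = 32.
Change in consumer surplus = 32 - 128 = -96.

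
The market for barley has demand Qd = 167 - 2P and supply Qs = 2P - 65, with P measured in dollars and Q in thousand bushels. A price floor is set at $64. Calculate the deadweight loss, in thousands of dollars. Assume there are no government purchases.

Equilibrium: 167 - 2P = 2P - 65, so 232 = 4P and P* = 58, Q* = 51.
Because the floor (64) lies above the market-clearing price, it is binding.
At P = 64: Qd = 167 - 2·64 = 39 and Qs = 2·64 - 65 = 63.
Quantity traded falls to 39. At Q = 39 the demand price is (167 - 39)/2 = 64 and the supply price is (65 + 39)/2 = 52.
Deadweight loss = ½ · (64 - 52) · (51 - 39) = ½ · 12 · 12 = 72.

72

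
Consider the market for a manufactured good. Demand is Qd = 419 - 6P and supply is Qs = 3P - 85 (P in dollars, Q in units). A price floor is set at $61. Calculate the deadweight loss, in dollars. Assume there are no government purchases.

225

Equilibrium: 419 - 6P = 3P - 85, so 504 = 9P and P* = 56, Q* = 83.
The floor of 61 is above the equilibrium price 56, so it binds.
At P = 61: Qd = 419 - 6·61 = 53 and Qs = 3·61 - 85 = 98.
Quantity traded falls to 53. At Q = 53 the demand price is (419 - 53)/6 = 61 and the supply price is (85 + 53)/3 = 46.
Deadweight loss = ½ · (61 - 46) · (83 - 53) = ½ · 15 · 30 = 225.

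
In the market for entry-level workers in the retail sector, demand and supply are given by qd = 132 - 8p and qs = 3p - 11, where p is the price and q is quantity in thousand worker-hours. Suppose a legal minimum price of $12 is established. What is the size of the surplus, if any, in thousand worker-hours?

0

In a free market, 132 - 8p = 3p - 11 gives the equilibrium p* = 13, q* = 28.
The floor of 12 is below the equilibrium price 13, so it is not binding; the market clears at p* = 13, q* = 28.
Since the control does not bind, there is no surplus.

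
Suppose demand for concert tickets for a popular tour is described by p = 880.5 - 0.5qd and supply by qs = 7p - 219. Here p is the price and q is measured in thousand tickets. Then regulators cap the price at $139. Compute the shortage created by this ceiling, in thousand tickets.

Rearranging demand gives qd = 1761 - 2p. Equilibrium: 1761 - 2p = 7p - 219, so 1980 = 9p and p* = 220, q* = 1321.
Because the ceiling (139) lies below the market-clearing price, it is binding.
At p = 139: qd = 1761 - 2·139 = 1483 and qs = 7·139 - 219 = 754.
Shortage = qd - qs = 1483 - 754 = 729.

729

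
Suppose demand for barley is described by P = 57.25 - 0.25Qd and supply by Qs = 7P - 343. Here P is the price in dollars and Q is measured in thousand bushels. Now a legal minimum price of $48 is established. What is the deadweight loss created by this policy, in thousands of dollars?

Rearranging demand gives Qd = 229 - 4P. Equilibrium: 229 - 4P = 7P - 343, so 572 = 11P and P* = 52, Q* = 21.
Since 48 is below P* = 52, the floor does not bind and the free-market outcome prevails.
Since the control does not bind, no trades are prevented and deadweight loss is zero.

0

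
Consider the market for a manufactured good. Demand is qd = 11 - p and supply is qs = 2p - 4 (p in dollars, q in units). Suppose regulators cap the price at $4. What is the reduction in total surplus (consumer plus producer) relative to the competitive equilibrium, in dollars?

In a free market, 11 - p = 2p - 4 gives the equilibrium p* = 5, q* = 6.
Because the ceiling (4) lies below the market-clearing price, it is binding.
At p = 4: qd = 11 - 4 = 7 and qs = 2·4 - 4 = 4.
Quantity traded falls to 4. At q = 4 the demand price is 11 - 4 = 7 and the supply price is (4 + 4)/2 = 4.
Deadweight loss = ½ · (7 - 4) · (6 - 4) = ½ · 3 · 2 = 3.

3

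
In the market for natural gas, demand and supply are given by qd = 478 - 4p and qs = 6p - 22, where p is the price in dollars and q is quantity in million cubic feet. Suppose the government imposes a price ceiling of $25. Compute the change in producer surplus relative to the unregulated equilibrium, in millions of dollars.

Setting quantity demanded equal to quantity supplied, 478 - 4p = 6p - 22, gives p* = 50 and q* = 278.
The ceiling of 25 is below the equilibrium price 50, so it binds.
At p = 25: qd = 478 - 4·25 = 378 and qs = 6·25 - 22 = 128.
Producer surplus without the control is ½ · (50 - 11/3) · 278 = 19321/3.
With the ceiling, producers sell 128 units at 25, so PS = ½ · (25 - 11/3) · 128 = 4096/3.
Change in producer surplus = 4096/3 - 19321/3 = -5075.

-5075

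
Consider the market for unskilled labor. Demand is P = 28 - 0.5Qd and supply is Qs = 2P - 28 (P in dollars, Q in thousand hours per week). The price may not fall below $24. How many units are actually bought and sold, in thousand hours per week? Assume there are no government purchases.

Rearranging demand gives Qd = 56 - 2P. Setting quantity demanded equal to quantity supplied, 56 - 2P = 2P - 28, gives P* = 21 and Q* = 14.
Since 24 > 21, the floor is binding.
At P = 24: Qd = 56 - 2·24 = 8 and Qs = 2·24 - 28 = 20.
The quantity actually transacted is the short side, demand: 8.

8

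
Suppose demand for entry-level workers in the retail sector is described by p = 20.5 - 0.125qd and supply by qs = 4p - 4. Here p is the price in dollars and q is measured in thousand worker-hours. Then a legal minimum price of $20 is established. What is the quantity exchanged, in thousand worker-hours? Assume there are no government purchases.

Rearranging demand gives qd = 164 - 8p. Without the control the market clears where 164 - 8p = 4p - 4, i.e. p* = 14 and q* = 52.
The floor of 20 is above the equilibrium price 14, so it binds.
At p = 20: qd = 164 - 8·20 = 4 and qs = 4·20 - 4 = 76.
The quantity actually transacted is the short side, demand: 4.

4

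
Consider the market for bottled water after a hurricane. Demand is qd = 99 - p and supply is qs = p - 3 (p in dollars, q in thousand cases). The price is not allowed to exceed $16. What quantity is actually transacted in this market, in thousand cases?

In a free market, 99 - p = p - 3 gives the equilibrium p* = 51, q* = 48.
Because the ceiling (16) lies below the market-clearing price, it is binding.
At p = 16: qd = 99 - 16 = 83 and qs = 16 - 3 = 13.
The quantity actually transacted is the short side, supply: 13.

13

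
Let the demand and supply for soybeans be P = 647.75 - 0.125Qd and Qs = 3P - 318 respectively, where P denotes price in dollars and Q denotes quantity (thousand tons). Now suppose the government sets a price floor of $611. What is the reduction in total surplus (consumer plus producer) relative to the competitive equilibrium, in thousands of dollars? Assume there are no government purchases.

Rearranging demand gives Qd = 5182 - 8P. Without the control the market clears where 5182 - 8P = 3P - 318, i.e. P* = 500 and Q* = 1182.
Since 611 > 500, the floor is binding.
At P = 611: Qd = 5182 - 8·611 = 294 and Qs = 3·611 - 318 = 1515.
Quantity traded falls to 294. At Q = 294 the demand price is (5182 - 294)/8 = 611 and the supply price is (318 + 294)/3 = 204.
Deadweight loss = ½ · (611 - 204) · (1182 - 294) = ½ · 407 · 888 = 180708.

180708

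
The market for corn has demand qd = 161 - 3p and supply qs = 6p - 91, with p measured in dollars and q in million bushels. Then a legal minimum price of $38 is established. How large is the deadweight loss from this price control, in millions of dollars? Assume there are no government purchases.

Setting quantity demanded equal to quantity supplied, 161 - 3p = 6p - 91, gives p* = 28 and q* = 77.
The floor of 38 is above the equilibrium price 28, so it binds.
At p = 38: qd = 161 - 3·38 = 47 and qs = 6·38 - 91 = 137.
Quantity traded falls to 47. At q = 47 the demand price is (161 - 47)/3 = 38 and the supply price is (91 + 47)/6 = 23.
Deadweight loss = ½ · (38 - 23) · (77 - 47) = ½ · 15 · 30 = 225.

225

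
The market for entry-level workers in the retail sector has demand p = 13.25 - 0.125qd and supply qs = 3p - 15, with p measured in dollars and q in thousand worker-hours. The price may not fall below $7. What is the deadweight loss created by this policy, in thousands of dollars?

0

Rearranging demand gives qd = 106 - 8p. In a free market, 106 - 8p = 3p - 15 gives the equilibrium p* = 11, q* = 18.
Since 7 is below p* = 11, the floor does not bind and the free-market outcome prevails.
Since the control does not bind, no trades are prevented and deadweight loss is zero.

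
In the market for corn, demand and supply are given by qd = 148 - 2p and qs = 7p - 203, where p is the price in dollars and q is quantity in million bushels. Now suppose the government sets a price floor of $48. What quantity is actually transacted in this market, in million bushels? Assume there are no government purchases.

52

Without the control the market clears where 148 - 2p = 7p - 203, i.e. p* = 39 and q* = 70.
Since 48 > 39, the floor is binding.
At p = 48: qd = 148 - 2·48 = 52 and qs = 7·48 - 203 = 133.
The quantity actually transacted is the short side, demand: 52.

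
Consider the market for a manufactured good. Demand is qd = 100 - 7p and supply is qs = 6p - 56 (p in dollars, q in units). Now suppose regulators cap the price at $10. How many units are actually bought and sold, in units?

4

Equilibrium: 100 - 7p = 6p - 56, so 156 = 13p and p* = 12, q* = 16.
Since 10 < 12, the ceiling is binding.
At p = 10: qd = 100 - 7·10 = 30 and qs = 6·10 - 56 = 4.
The quantity actually transacted is the short side, supply: 4.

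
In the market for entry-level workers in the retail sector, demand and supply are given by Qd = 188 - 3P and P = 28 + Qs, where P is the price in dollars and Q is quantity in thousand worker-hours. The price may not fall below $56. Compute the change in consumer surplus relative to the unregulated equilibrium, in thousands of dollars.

Rearranging supply gives Qs = P - 28. Without the control the market clears where 188 - 3P = P - 28, i.e. P* = 54 and Q* = 26.
Since 56 > 54, the floor is binding.
At P = 56: Qd = 188 - 3·56 = 20 and Qs = 56 - 28 = 28.
Consumer surplus without the control is ½ · (188/3 - 54) · 26 = 338/3.
With the floor, consumers buy 20 units at 56, so CS = ½ · (188/3 - 56) · 20 = 200/3.
Change in consumer surplus = 200/3 - 338/3 = -46.

-46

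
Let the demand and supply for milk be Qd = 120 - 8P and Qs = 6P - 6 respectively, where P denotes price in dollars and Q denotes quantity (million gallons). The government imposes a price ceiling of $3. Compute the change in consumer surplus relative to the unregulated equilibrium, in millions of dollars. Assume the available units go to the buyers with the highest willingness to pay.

In a free market, 120 - 8P = 6P - 6 gives the equilibrium P* = 9, Q* = 48.
The ceiling of 3 is below the equilibrium price 9, so it binds.
At P = 3: Qd = 120 - 8·3 = 96 and Qs = 6·3 - 6 = 12.
Consumer surplus without the control is ½ · (15 - 9) · 48 = 144.
With the ceiling, 12 units are sold at 3 (assume they go to the highest-value buyers). The demand price at Q = 12 is 13.5, so CS = ½ · [(15 - 3) + (13.5 - 3)] · 12 = 135.
Change in consumer surplus = 135 - 144 = -9.

-9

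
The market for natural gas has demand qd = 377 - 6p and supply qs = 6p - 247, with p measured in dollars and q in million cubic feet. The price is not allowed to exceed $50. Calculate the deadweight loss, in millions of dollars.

Equilibrium: 377 - 6p = 6p - 247, so 624 = 12p and p* = 52, q* = 65.
The ceiling of 50 is below the equilibrium price 52, so it binds.
At p = 50: qd = 377 - 6·50 = 77 and qs = 6·50 - 247 = 53.
Quantity traded falls to 53. At q = 53 the demand price is (377 - 53)/6 = 54 and the supply price is (247 + 53)/6 = 50.
Deadweight loss = ½ · (54 - 50) · (65 - 53) = ½ · 4 · 12 = 24.

24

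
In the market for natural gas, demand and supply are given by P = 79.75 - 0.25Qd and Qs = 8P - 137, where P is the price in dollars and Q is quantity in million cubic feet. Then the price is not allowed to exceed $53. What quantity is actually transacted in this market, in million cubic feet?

167

Rearranging demand gives Qd = 319 - 4P. Without the control the market clears where 319 - 4P = 8P - 137, i.e. P* = 38 and Q* = 167.
Since 53 is above P* = 38, the ceiling does not bind and the free-market outcome prevails.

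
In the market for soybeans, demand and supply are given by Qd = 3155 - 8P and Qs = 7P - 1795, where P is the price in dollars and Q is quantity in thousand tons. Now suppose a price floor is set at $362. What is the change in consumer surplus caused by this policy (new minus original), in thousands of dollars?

Equilibrium: 3155 - 8P = 7P - 1795, so 4950 = 15P and P* = 330, Q* = 515.
Since 362 > 330, the floor is binding.
At P = 362: Qd = 3155 - 8·362 = 259 and Qs = 7·362 - 1795 = 739.
Consumer surplus without the control is ½ · (394.375 - 330) · 515 = 16576.5625.
With the floor, consumers buy 259 units at 362, so CS = ½ · (394.375 - 362) · 259 = 4192.5625.
Change in consumer surplus = 4192.5625 - 16576.5625 = -12384.

-12384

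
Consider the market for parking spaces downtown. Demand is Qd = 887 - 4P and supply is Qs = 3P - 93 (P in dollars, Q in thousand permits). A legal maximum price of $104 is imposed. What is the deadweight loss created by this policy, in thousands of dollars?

3402

Without the control the market clears where 887 - 4P = 3P - 93, i.e. P* = 140 and Q* = 327.
The ceiling of 104 is below the equilibrium price 140, so it binds.
At P = 104: Qd = 887 - 4·104 = 471 and Qs = 3·104 - 93 = 219.
Quantity traded falls to 219. At Q = 219 the demand price is (887 - 219)/4 = 167 and the supply price is (93 + 219)/3 = 104.
Deadweight loss = ½ · (167 - 104) · (327 - 219) = ½ · 63 · 108 = 3402.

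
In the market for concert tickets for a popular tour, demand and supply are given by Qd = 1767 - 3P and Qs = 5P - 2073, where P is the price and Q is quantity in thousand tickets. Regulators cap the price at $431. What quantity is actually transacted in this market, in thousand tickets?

82

Equilibrium: 1767 - 3P = 5P - 2073, so 3840 = 8P and P* = 480, Q* = 327.
Because the ceiling (431) lies below the market-clearing price, it is binding.
At P = 431: Qd = 1767 - 3·431 = 474 and Qs = 5·431 - 2073 = 82.
The quantity actually transacted is the short side, supply: 82.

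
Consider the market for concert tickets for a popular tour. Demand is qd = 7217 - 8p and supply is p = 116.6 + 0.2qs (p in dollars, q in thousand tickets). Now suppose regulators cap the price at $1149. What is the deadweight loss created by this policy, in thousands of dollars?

Rearranging supply gives qs = 5p - 583. Equilibrium: 7217 - 8p = 5p - 583, so 7800 = 13p and p* = 600, q* = 2417.
Since 1149 is above p* = 600, the ceiling does not bind and the free-market outcome prevails.
Since the control does not bind, no trades are prevented and deadweight loss is zero.

0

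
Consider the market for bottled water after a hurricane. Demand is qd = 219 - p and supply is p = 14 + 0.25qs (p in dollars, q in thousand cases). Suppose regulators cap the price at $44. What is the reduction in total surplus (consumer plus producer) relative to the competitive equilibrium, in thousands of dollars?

Rearranging supply gives qs = 4p - 56. In a free market, 219 - p = 4p - 56 gives the equilibrium p* = 55, q* = 164.
The ceiling of 44 is below the equilibrium price 55, so it binds.
At p = 44: qd = 219 - 44 = 175 and qs = 4·44 - 56 = 120.
Quantity traded falls to 120. At q = 120 the demand price is 219 - 120 = 99 and the supply price is (56 + 120)/4 = 44.
Deadweight loss = ½ · (99 - 44) · (164 - 120) = ½ · 55 · 44 = 1210.

1210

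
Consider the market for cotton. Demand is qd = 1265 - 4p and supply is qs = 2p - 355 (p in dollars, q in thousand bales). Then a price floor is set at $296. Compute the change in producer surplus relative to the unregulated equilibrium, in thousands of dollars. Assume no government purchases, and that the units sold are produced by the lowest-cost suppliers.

-598

In a free market, 1265 - 4p = 2p - 355 gives the equilibrium p* = 270, q* = 185.
The floor of 296 is above the equilibrium price 270, so it binds.
At p = 296: qd = 1265 - 4·296 = 81 and qs = 2·296 - 355 = 237.
Producer surplus without the control is ½ · (270 - 177.5) · 185 = 8556.25.
With the floor, 81 units are sold at 296. The supply price at q = 81 is 218, so PS = ½ · [(296 - 177.5) + (296 - 218)] · 81 = 7958.25.
Change in producer surplus = 7958.25 - 8556.25 = -598.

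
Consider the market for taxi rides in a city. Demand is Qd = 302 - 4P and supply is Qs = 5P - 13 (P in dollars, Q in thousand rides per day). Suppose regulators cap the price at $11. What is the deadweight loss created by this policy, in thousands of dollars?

Equilibrium: 302 - 4P = 5P - 13, so 315 = 9P and P* = 35, Q* = 162.
The ceiling of 11 is below the equilibrium price 35, so it binds.
At P = 11: Qd = 302 - 4·11 = 258 and Qs = 5·11 - 13 = 42.
Quantity traded falls to 42. At Q = 42 the demand price is (302 - 42)/4 = 65 and the supply price is (13 + 42)/5 = 11.
Deadweight loss = ½ · (65 - 11) · (162 - 42) = ½ · 54 · 120 = 3240.

3240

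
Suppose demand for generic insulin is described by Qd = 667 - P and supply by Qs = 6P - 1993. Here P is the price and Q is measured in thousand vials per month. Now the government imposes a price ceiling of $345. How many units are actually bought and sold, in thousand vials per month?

In a free market, 667 - P = 6P - 1993 gives the equilibrium P* = 380, Q* = 287.
Because the ceiling (345) lies below the market-clearing price, it is binding.
At P = 345: Qd = 667 - 345 = 322 and Qs = 6·345 - 1993 = 77.
The quantity actually transacted is the short side, supply: 77.

77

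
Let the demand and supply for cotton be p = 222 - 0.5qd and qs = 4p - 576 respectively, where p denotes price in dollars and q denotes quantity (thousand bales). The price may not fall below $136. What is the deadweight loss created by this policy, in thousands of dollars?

0

Rearranging demand gives qd = 444 - 2p. Setting quantity demanded equal to quantity supplied, 444 - 2p = 4p - 576, gives p* = 170 and q* = 104.
The floor of 136 is below the equilibrium price 170, so it is not binding; the market clears at p* = 170, q* = 104.
Since the control does not bind, no trades are prevented and deadweight loss is zero.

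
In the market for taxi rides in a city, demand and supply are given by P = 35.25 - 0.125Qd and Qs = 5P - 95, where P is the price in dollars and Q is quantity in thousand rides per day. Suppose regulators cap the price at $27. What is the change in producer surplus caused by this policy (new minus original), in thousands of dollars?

-90

Rearranging demand gives Qd = 282 - 8P. Equilibrium: 282 - 8P = 5P - 95, so 377 = 13P and P* = 29, Q* = 50.
Because the ceiling (27) lies below the market-clearing price, it is binding.
At P = 27: Qd = 282 - 8·27 = 66 and Qs = 5·27 - 95 = 40.
Producer surplus without the control is ½ · (29 - 19) · 50 = 250.
With the ceiling, producers sell 40 units at 27, so PS = ½ · (27 - 19) · 40 = 160.
Change in producer surplus = 160 - 250 = -90.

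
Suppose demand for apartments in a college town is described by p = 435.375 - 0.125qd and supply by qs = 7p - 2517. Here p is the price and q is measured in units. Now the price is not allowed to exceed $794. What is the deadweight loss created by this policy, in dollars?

0

Rearranging demand gives qd = 3483 - 8p. In a free market, 3483 - 8p = 7p - 2517 gives the equilibrium p* = 400, q* = 283.
The ceiling of 794 is above the equilibrium price 400, so it is not binding; the market clears at p* = 400, q* = 283.
Since the control does not bind, no trades are prevented and deadweight loss is zero.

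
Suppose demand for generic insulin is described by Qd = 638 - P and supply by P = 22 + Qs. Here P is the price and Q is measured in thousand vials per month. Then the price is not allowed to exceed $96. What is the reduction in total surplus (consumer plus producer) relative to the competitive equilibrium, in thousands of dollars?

Rearranging supply gives Qs = P - 22. Setting quantity demanded equal to quantity supplied, 638 - P = P - 22, gives P* = 330 and Q* = 308.
Because the ceiling (96) lies below the market-clearing price, it is binding.
At P = 96: Qd = 638 - 96 = 542 and Qs = 96 - 22 = 74.
Quantity traded falls to 74. At Q = 74 the demand price is 638 - 74 = 564 and the supply price is 22 + 74 = 96.
Deadweight loss = ½ · (564 - 96) · (308 - 74) = ½ · 468 · 234 = 54756.

54756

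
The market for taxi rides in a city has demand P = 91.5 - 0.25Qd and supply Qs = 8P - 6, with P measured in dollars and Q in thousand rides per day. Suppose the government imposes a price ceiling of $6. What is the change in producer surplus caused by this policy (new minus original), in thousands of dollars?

Rearranging demand gives Qd = 366 - 4P. Setting quantity demanded equal to quantity supplied, 366 - 4P = 8P - 6, gives P* = 31 and Q* = 242.
The ceiling of 6 is below the equilibrium price 31, so it binds.
At P = 6: Qd = 366 - 4·6 = 342 and Qs = 8·6 - 6 = 42.
Producer surplus without the control is ½ · (31 - 0.75) · 242 = 3660.25.
With the ceiling, producers sell 42 units at 6, so PS = ½ · (6 - 0.75) · 42 = 110.25.
Change in producer surplus = 110.25 - 3660.25 = -3550.

-3550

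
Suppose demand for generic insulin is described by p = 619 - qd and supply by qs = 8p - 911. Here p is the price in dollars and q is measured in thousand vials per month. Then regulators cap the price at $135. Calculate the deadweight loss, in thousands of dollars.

Rearranging demand gives qd = 619 - p. Equilibrium: 619 - p = 8p - 911, so 1530 = 9p and p* = 170, q* = 449.
Since 135 < 170, the ceiling is binding.
At p = 135: qd = 619 - 135 = 484 and qs = 8·135 - 911 = 169.
Quantity traded falls to 169. At q = 169 the demand price is 619 - 169 = 450 and the supply price is (911 + 169)/8 = 135.
Deadweight loss = ½ · (450 - 135) · (449 - 169) = ½ · 315 · 280 = 44100.

44100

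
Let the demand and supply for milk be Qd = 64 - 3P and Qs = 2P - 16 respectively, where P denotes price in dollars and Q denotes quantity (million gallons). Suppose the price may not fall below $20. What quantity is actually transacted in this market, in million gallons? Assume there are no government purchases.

4

In a free market, 64 - 3P = 2P - 16 gives the equilibrium P* = 16, Q* = 16.
Because the floor (20) lies above the market-clearing price, it is binding.
At P = 20: Qd = 64 - 3·20 = 4 and Qs = 2·20 - 16 = 24.
The quantity actually transacted is the short side, demand: 4.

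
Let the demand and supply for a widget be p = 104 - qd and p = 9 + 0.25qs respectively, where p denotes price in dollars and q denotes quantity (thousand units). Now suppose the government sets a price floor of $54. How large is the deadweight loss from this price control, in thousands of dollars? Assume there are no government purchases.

422.5

Rearranging demand gives qd = 104 - p; rearranging supply gives qs = 4p - 36. Equilibrium: 104 - p = 4p - 36, so 140 = 5p and p* = 28, q* = 76.
Since 54 > 28, the floor is binding.
At p = 54: qd = 104 - 54 = 50 and qs = 4·54 - 36 = 180.
Quantity traded falls to 50. At q = 50 the demand price is 104 - 50 = 54 and the supply price is (36 + 50)/4 = 21.5.
Deadweight loss = ½ · (54 - 21.5) · (76 - 50) = ½ · 32.5 · 26 = 422.5.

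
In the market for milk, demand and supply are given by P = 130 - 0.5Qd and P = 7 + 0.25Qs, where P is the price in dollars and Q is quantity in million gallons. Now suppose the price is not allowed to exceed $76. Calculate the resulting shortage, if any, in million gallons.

Rearranging demand gives Qd = 260 - 2P; rearranging supply gives Qs = 4P - 28. Without the control the market clears where 260 - 2P = 4P - 28, i.e. P* = 48 and Q* = 164.
Since 76 is above P* = 48, the ceiling does not bind and the free-market outcome prevails.
Since the control does not bind, there is no shortage.

0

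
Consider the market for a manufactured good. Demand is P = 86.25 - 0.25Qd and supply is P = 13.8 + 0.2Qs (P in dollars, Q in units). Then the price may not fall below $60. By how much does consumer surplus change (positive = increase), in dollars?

-1862

Rearranging demand gives Qd = 345 - 4P; rearranging supply gives Qs = 5P - 69. Setting quantity demanded equal to quantity supplied, 345 - 4P = 5P - 69, gives P* = 46 and Q* = 161.
Since 60 > 46, the floor is binding.
At P = 60: Qd = 345 - 4·60 = 105 and Qs = 5·60 - 69 = 231.
Consumer surplus without the control is ½ · (86.25 - 46) · 161 = 3240.125.
With the floor, consumers buy 105 units at 60, so CS = ½ · (86.25 - 60) · 105 = 1378.125.
Change in consumer surplus = 1378.125 - 3240.125 = -1862.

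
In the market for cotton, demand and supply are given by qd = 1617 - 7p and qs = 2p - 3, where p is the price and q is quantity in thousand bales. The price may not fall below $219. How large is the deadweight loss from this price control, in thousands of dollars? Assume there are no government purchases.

Without the control the market clears where 1617 - 7p = 2p - 3, i.e. p* = 180 and q* = 357.
Since 219 > 180, the floor is binding.
At p = 219: qd = 1617 - 7·219 = 84 and qs = 2·219 - 3 = 435.
Quantity traded falls to 84. At q = 84 the demand price is (1617 - 84)/7 = 219 and the supply price is (3 + 84)/2 = 43.5.
Deadweight loss = ½ · (219 - 43.5) · (357 - 84) = ½ · 175.5 · 273 = 23955.75.

23955.75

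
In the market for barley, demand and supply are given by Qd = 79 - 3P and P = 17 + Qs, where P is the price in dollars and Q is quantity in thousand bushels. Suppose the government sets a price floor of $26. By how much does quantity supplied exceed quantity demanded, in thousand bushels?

8

Rearranging supply gives Qs = P - 17. Setting quantity demanded equal to quantity supplied, 79 - 3P = P - 17, gives P* = 24 and Q* = 7.
Because the floor (26) lies above the market-clearing price, it is binding.
At P = 26: Qd = 79 - 3·26 = 1 and Qs = 26 - 17 = 9.
Surplus = Qs - Qd = 9 - 1 = 8.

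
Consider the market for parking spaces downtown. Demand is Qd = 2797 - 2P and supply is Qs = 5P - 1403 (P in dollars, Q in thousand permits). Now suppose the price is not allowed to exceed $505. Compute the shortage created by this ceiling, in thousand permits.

In a free market, 2797 - 2P = 5P - 1403 gives the equilibrium P* = 600, Q* = 1597.
Since 505 < 600, the ceiling is binding.
At P = 505: Qd = 2797 - 2·505 = 1787 and Qs = 5·505 - 1403 = 1122.
Shortage = Qd - Qs = 1787 - 1122 = 665.

665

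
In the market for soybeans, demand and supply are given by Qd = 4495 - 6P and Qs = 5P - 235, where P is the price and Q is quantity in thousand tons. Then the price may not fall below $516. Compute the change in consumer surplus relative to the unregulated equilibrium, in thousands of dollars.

Equilibrium: 4495 - 6P = 5P - 235, so 4730 = 11P and P* = 430, Q* = 1915.
The floor of 516 is above the equilibrium price 430, so it binds.
At P = 516: Qd = 4495 - 6·516 = 1399 and Qs = 5·516 - 235 = 2345.
Consumer surplus without the control is ½ · (4495/6 - 430) · 1915 = 3667225/12.
With the floor, consumers buy 1399 units at 516, so CS = ½ · (4495/6 - 516) · 1399 = 1957201/12.
Change in consumer surplus = 1957201/12 - 3667225/12 = -142502.

-142502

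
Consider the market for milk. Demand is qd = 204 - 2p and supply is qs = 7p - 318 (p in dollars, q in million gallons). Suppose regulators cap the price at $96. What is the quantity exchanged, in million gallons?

In a free market, 204 - 2p = 7p - 318 gives the equilibrium p* = 58, q* = 88.
The ceiling of 96 is above the equilibrium price 58, so it is not binding; the market clears at p* = 58, q* = 88.

88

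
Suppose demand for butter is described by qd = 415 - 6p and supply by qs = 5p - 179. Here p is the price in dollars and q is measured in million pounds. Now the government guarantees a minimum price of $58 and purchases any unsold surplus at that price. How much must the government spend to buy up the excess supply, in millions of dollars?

2552

Without the control the market clears where 415 - 6p = 5p - 179, i.e. p* = 54 and q* = 91.
The floor of 58 is above the equilibrium price 54, so it binds.
At p = 58: qd = 415 - 6·58 = 67 and qs = 5·58 - 179 = 111.
Surplus = qs - qd = 44.
Government expenditure = surplus × support price = 44 × 58 = 2552.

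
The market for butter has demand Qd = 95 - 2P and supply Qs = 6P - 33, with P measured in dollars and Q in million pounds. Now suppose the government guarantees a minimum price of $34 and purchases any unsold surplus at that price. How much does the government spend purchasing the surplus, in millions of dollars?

4896

In a free market, 95 - 2P = 6P - 33 gives the equilibrium P* = 16, Q* = 63.
The floor of 34 is above the equilibrium price 16, so it binds.
At P = 34: Qd = 95 - 2·34 = 27 and Qs = 6·34 - 33 = 171.
Surplus = Qs - Qd = 144.
Government expenditure = surplus × support price = 144 × 34 = 4896.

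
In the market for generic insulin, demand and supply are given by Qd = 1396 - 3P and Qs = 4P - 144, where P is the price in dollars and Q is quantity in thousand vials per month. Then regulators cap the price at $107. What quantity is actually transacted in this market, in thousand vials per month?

284

Setting quantity demanded equal to quantity supplied, 1396 - 3P = 4P - 144, gives P* = 220 and Q* = 736.
The ceiling of 107 is below the equilibrium price 220, so it binds.
At P = 107: Qd = 1396 - 3·107 = 1075 and Qs = 4·107 - 144 = 284.
The quantity actually transacted is the short side, supply: 284.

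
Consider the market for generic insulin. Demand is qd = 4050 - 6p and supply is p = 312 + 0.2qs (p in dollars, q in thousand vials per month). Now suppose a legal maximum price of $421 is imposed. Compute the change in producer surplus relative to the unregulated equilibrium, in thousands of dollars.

-68307.5

Rearranging supply gives qs = 5p - 1560. Equilibrium: 4050 - 6p = 5p - 1560, so 5610 = 11p and p* = 510, q* = 990.
Since 421 < 510, the ceiling is binding.
At p = 421: qd = 4050 - 6·421 = 1524 and qs = 5·421 - 1560 = 545.
Producer surplus without the control is ½ · (510 - 312) · 990 = 98010.
With the ceiling, producers sell 545 units at 421, so PS = ½ · (421 - 312) · 545 = 29702.5.
Change in producer surplus = 29702.5 - 98010 = -68307.5.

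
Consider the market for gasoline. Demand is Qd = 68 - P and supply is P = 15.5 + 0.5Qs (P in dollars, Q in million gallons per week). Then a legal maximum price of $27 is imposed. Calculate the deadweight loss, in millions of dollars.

Rearranging supply gives Qs = 2P - 31. Equilibrium: 68 - P = 2P - 31, so 99 = 3P and P* = 33, Q* = 35.
Since 27 < 33, the ceiling is binding.
At P = 27: Qd = 68 - 27 = 41 and Qs = 2·27 - 31 = 23.
Quantity traded falls to 23. At Q = 23 the demand price is 68 - 23 = 45 and the supply price is (31 + 23)/2 = 27.
Deadweight loss = ½ · (45 - 27) · (35 - 23) = ½ · 18 · 12 = 108.

108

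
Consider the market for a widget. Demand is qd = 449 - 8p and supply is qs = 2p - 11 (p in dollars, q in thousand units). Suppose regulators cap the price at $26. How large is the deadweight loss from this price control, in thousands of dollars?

In a free market, 449 - 8p = 2p - 11 gives the equilibrium p* = 46, q* = 81.
Since 26 < 46, the ceiling is binding.
At p = 26: qd = 449 - 8·26 = 241 and qs = 2·26 - 11 = 41.
Quantity traded falls to 41. At q = 41 the demand price is (449 - 41)/8 = 51 and the supply price is (11 + 41)/2 = 26.
Deadweight loss = ½ · (51 - 26) · (81 - 41) = ½ · 25 · 40 = 500.

500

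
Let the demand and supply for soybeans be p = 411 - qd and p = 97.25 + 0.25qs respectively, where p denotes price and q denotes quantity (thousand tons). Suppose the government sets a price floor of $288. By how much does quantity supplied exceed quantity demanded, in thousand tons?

640

Rearranging demand gives qd = 411 - p; rearranging supply gives qs = 4p - 389. Without the control the market clears where 411 - p = 4p - 389, i.e. p* = 160 and q* = 251.
Since 288 > 160, the floor is binding.
At p = 288: qd = 411 - 288 = 123 and qs = 4·288 - 389 = 763.
Surplus = qs - qd = 763 - 123 = 640.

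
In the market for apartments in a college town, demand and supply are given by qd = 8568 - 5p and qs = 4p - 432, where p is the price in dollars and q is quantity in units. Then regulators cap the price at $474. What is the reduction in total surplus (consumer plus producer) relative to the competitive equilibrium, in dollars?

Setting quantity demanded equal to quantity supplied, 8568 - 5p = 4p - 432, gives p* = 1000 and q* = 3568.
Because the ceiling (474) lies below the market-clearing price, it is binding.
At p = 474: qd = 8568 - 5·474 = 6198 and qs = 4·474 - 432 = 1464.
Quantity traded falls to 1464. At q = 1464 the demand price is (8568 - 1464)/5 = 1420.8 and the supply price is (432 + 1464)/4 = 474.
Deadweight loss = ½ · (1420.8 - 474) · (3568 - 1464) = ½ · 946.8 · 2104 = 996033.6.

996033.6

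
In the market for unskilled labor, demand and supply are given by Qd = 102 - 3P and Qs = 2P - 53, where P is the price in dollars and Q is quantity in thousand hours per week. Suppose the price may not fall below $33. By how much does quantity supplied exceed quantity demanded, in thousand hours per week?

10

In a free market, 102 - 3P = 2P - 53 gives the equilibrium P* = 31, Q* = 9.
Since 33 > 31, the floor is binding.
At P = 33: Qd = 102 - 3·33 = 3 and Qs = 2·33 - 53 = 13.
Surplus = Qs - Qd = 13 - 3 = 10.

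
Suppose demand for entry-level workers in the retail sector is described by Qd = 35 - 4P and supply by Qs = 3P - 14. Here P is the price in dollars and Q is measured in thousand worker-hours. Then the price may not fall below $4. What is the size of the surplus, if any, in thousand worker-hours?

0

Setting quantity demanded equal to quantity supplied, 35 - 4P = 3P - 14, gives P* = 7 and Q* = 7.
Since 4 is below P* = 7, the floor does not bind and the free-market outcome prevails.
Since the control does not bind, there is no surplus.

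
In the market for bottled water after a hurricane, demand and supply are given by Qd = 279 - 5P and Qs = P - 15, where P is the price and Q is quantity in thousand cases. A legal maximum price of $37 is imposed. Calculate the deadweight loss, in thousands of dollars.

86.4

Equilibrium: 279 - 5P = P - 15, so 294 = 6P and P* = 49, Q* = 34.
Since 37 < 49, the ceiling is binding.
At P = 37: Qd = 279 - 5·37 = 94 and Qs = 37 - 15 = 22.
Quantity traded falls to 22. At Q = 22 the demand price is (279 - 22)/5 = 51.4 and the supply price is 15 + 22 = 37.
Deadweight loss = ½ · (51.4 - 37) · (34 - 22) = ½ · 14.4 · 12 = 86.4.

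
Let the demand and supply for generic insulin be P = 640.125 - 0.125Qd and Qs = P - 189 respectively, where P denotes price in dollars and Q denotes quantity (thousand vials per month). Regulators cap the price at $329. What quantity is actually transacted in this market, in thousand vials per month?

140

Rearranging demand gives Qd = 5121 - 8P. Without the control the market clears where 5121 - 8P = P - 189, i.e. P* = 590 and Q* = 401.
Since 329 < 590, the ceiling is binding.
At P = 329: Qd = 5121 - 8·329 = 2489 and Qs = 329 - 189 = 140.
The quantity actually transacted is the short side, supply: 140.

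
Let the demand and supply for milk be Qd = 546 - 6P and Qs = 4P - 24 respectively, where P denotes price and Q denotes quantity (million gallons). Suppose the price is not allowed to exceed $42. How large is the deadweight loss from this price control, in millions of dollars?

750

Without the control the market clears where 546 - 6P = 4P - 24, i.e. P* = 57 and Q* = 204.
Since 42 < 57, the ceiling is binding.
At P = 42: Qd = 546 - 6·42 = 294 and Qs = 4·42 - 24 = 144.
Quantity traded falls to 144. At Q = 144 the demand price is (546 - 144)/6 = 67 and the supply price is (24 + 144)/4 = 42.
Deadweight loss = ½ · (67 - 42) · (204 - 144) = ½ · 25 · 60 = 750.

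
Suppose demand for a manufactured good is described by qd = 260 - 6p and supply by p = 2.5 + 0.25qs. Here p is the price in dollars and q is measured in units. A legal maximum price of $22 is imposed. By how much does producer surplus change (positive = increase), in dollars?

Rearranging supply gives qs = 4p - 10. Setting quantity demanded equal to quantity supplied, 260 - 6p = 4p - 10, gives p* = 27 and q* = 98.
The ceiling of 22 is below the equilibrium price 27, so it binds.
At p = 22: qd = 260 - 6·22 = 128 and qs = 4·22 - 10 = 78.
Producer surplus without the control is ½ · (27 - 2.5) · 98 = 1200.5.
With the ceiling, producers sell 78 units at 22, so PS = ½ · (22 - 2.5) · 78 = 760.5.
Change in producer surplus = 760.5 - 1200.5 = -440.

-440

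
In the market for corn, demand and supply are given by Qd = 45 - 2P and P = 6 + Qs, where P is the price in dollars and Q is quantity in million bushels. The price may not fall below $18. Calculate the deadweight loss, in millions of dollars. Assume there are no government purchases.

Rearranging supply gives Qs = P - 6. In a free market, 45 - 2P = P - 6 gives the equilibrium P* = 17, Q* = 11.
The floor of 18 is above the equilibrium price 17, so it binds.
At P = 18: Qd = 45 - 2·18 = 9 and Qs = 18 - 6 = 12.
Quantity traded falls to 9. At Q = 9 the demand price is (45 - 9)/2 = 18 and the supply price is 6 + 9 = 15.
Deadweight loss = ½ · (18 - 15) · (11 - 9) = ½ · 3 · 2 = 3.

3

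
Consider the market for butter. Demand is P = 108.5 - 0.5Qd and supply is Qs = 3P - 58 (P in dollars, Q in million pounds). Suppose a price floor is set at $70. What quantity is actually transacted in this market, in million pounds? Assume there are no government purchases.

77

Rearranging demand gives Qd = 217 - 2P. In a free market, 217 - 2P = 3P - 58 gives the equilibrium P* = 55, Q* = 107.
Since 70 > 55, the floor is binding.
At P = 70: Qd = 217 - 2·70 = 77 and Qs = 3·70 - 58 = 152.
The quantity actually transacted is the short side, demand: 77.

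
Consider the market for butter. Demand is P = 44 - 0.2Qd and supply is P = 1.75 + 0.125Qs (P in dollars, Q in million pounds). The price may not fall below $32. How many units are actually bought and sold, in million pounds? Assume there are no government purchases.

Rearranging demand gives Qd = 220 - 5P; rearranging supply gives Qs = 8P - 14. Without the control the market clears where 220 - 5P = 8P - 14, i.e. P* = 18 and Q* = 130.
Because the floor (32) lies above the market-clearing price, it is binding.
At P = 32: Qd = 220 - 5·32 = 60 and Qs = 8·32 - 14 = 242.
The quantity actually transacted is the short side, demand: 60.

60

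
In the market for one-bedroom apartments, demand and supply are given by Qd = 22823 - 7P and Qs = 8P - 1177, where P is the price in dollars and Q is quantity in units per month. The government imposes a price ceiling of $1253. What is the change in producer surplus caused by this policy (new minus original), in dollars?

Without the control the market clears where 22823 - 7P = 8P - 1177, i.e. P* = 1600 and Q* = 11623.
The ceiling of 1253 is below the equilibrium price 1600, so it binds.
At P = 1253: Qd = 22823 - 7·1253 = 14052 and Qs = 8·1253 - 1177 = 8847.
Producer surplus without the control is ½ · (1600 - 147.125) · 11623 = 8443383.0625.
With the ceiling, producers sell 8847 units at 1253, so PS = ½ · (1253 - 147.125) · 8847 = 4891838.0625.
Change in producer surplus = 4891838.0625 - 8443383.0625 = -3551545.

-3551545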